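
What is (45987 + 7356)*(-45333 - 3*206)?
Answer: -2451164193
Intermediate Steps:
(45987 + 7356)*(-45333 - 3*206) = 53343*(-45333 - 618) = 53343*(-45951) = -2451164193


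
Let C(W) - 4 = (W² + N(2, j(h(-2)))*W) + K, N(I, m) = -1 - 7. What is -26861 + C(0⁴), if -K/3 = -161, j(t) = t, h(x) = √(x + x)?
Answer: -26374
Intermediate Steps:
h(x) = √2*√x (h(x) = √(2*x) = √2*√x)
N(I, m) = -8
K = 483 (K = -3*(-161) = 483)
C(W) = 487 + W² - 8*W (C(W) = 4 + ((W² - 8*W) + 483) = 4 + (483 + W² - 8*W) = 487 + W² - 8*W)
-26861 + C(0⁴) = -26861 + (487 + (0⁴)² - 8*0⁴) = -26861 + (487 + 0² - 8*0) = -26861 + (487 + 0 + 0) = -26861 + 487 = -26374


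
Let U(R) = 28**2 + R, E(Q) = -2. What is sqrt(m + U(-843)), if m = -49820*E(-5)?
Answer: sqrt(99581) ≈ 315.56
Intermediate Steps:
U(R) = 784 + R
m = 99640 (m = -49820*(-2) = 99640)
sqrt(m + U(-843)) = sqrt(99640 + (784 - 843)) = sqrt(99640 - 59) = sqrt(99581)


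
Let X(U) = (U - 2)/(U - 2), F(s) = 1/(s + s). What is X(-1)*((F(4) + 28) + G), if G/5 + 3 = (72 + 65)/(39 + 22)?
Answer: 11885/488 ≈ 24.354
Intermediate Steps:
F(s) = 1/(2*s)
X(U) = 1 (X(U) = (-2 + U)/(-2 + U) = 1)
G = -230/61 (G = -15 + 5*((72 + 65)/(39 + 22)) = -15 + 5*(137/61) = -15 + 685/61 = -230/61 ≈ -3.7705)
X(-1)*((F(4) + 28) + G) = 1*(((½)/4 + 28) - 230/61) = 1*(((½)*(¼) + 28) - 230/61) = 1*((⅛ + 28) - 230/61) = 1*(225/8 - 230/61) = 1*(11885/488) = 11885/488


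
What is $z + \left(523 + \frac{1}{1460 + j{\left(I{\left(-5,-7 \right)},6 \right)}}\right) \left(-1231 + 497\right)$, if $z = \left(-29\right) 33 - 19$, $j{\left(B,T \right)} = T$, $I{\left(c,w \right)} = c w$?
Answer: $- \frac{282101281}{733} \approx -3.8486 \cdot 10^{5}$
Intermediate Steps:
$z = -976$ ($z = -957 - 19 = -976$)
$z + \left(523 + \frac{1}{1460 + j{\left(I{\left(-5,-7 \right)},6 \right)}}\right) \left(-1231 + 497\right) = -976 + \left(523 + \frac{1}{1460 + 6}\right) \left(-1231 + 497\right) = -976 + \left(523 + \frac{1}{1466}\right) \left(-734\right) = -976 + \frac{766719}{1466} \left(-734\right) = -976 - \frac{281385873}{733} = - \frac{282101281}{733}$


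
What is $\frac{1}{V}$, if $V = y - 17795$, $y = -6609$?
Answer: $- \frac{1}{24404} \approx -4.0977 \cdot 10^{-5}$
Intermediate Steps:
$V = -24404$ ($V = -6609 - 17795 = -24404$)
$\frac{1}{V} = \frac{1}{-24404} = - \frac{1}{24404}$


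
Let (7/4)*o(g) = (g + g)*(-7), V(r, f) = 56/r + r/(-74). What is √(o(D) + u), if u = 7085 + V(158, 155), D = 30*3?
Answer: √54366893870/2923 ≈ 79.770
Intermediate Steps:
V(r, f) = 56/r - r/74 (V(r, f) = 56/r + r*(-1/74) = 56/r - r/74)
D = 90
o(g) = -8*g (o(g) = 4*((g + g)*(-7))/7 = 4*((2*g)*(-7))/7 = 4*(-14*g)/7 = -8*g)
u = 20704250/2923 (u = 7085 + (56/158 - 1/74*158) = 7085 + (56*(1/158) - 79/37) = 7085 + (28/79 - 79/37) = 7085 - 5205/2923 = 20704250/2923 ≈ 7083.2)
√(o(D) + u) = √(-8*90 + 20704250/2923) = √(-720 + 20704250/2923) = √(18599690/2923) = √54366893870/2923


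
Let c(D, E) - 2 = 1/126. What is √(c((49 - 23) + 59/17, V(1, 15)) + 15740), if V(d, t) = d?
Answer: √27768902/42 ≈ 125.47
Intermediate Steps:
c(D, E) = 253/126 (c(D, E) = 2 + 1/126 = 253/126)
√(c((49 - 23) + 59/17, V(1, 15)) + 15740) = √(253/126 + 15740) = √(1983493/126) = √27768902/42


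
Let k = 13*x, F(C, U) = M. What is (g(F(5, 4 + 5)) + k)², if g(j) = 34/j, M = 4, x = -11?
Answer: 72361/4 ≈ 18090.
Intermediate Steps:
F(C, U) = 4
k = -143 (k = 13*(-11) = -143)
(g(F(5, 4 + 5)) + k)² = (34/4 - 143)² = (34*(¼) - 143)² = (17/2 - 143)² = (-269/2)² = 72361/4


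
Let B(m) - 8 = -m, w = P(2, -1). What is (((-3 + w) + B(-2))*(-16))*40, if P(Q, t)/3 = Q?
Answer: -8320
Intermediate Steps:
P(Q, t) = 3*Q
w = 6 (w = 3*2 = 6)
B(m) = 8 - m
(((-3 + w) + B(-2))*(-16))*40 = (((-3 + 6) + (8 - 1*(-2)))*(-16))*40 = ((3 + (8 + 2))*(-16))*40 = ((3 + 10)*(-16))*40 = (13*(-16))*40 = -208*40 = -8320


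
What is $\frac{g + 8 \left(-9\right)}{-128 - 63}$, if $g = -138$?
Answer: $\frac{210}{191} \approx 1.0995$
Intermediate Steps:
$\frac{g + 8 \left(-9\right)}{-128 - 63} = \frac{-138 + 8 \left(-9\right)}{-128 - 63} = \frac{-138 - 72}{-191} = \left(-210\right) \left(- \frac{1}{191}\right) = \frac{210}{191}$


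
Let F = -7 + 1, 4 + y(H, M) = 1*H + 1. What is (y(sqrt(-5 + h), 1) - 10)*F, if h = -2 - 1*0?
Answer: 78 - 6*I*sqrt(7) ≈ 78.0 - 15.875*I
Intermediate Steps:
h = -2 (h = -2 + 0 = -2)
y(H, M) = -3 + H (y(H, M) = -4 + (1*H + 1) = -4 + (H + 1) = -4 + (1 + H) = -3 + H)
F = -6
(y(sqrt(-5 + h), 1) - 10)*F = ((-3 + sqrt(-5 - 2)) - 10)*(-6) = ((-3 + sqrt(-7)) - 10)*(-6) = ((-3 + I*sqrt(7)) - 10)*(-6) = (-13 + I*sqrt(7))*(-6) = 78 - 6*I*sqrt(7)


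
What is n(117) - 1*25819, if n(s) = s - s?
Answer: -25819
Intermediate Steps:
n(s) = 0
n(117) - 1*25819 = 0 - 1*25819 = 0 - 25819 = -25819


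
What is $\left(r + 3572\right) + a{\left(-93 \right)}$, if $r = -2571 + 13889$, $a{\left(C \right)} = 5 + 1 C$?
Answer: $14802$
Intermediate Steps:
$a{\left(C \right)} = 5 + C$
$r = 11318$
$\left(r + 3572\right) + a{\left(-93 \right)} = \left(11318 + 3572\right) + \left(5 - 93\right) = 14890 - 88 = 14802$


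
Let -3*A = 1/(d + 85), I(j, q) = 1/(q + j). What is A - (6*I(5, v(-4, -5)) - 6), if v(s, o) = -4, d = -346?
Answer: 1/783 ≈ 0.0012771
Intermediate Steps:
I(j, q) = 1/(j + q)
A = 1/783 (A = -1/(3*(-346 + 85)) = -1/3/(-261) = -1/3*(-1/261) = 1/783 ≈ 0.0012771)
A - (6*I(5, v(-4, -5)) - 6) = 1/783 - (6/(5 - 4) - 6) = 1/783 - (6/1 - 6) = 1/783 - (6*1 - 6) = 1/783 - (6 - 6) = 1/783 - 1*0 = 1/783 + 0 = 1/783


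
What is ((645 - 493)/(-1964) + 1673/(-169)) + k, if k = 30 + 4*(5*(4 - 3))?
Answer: 3321085/82979 ≈ 40.023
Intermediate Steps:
k = 50 (k = 30 + 4*(5*1) = 30 + 4*5 = 30 + 20 = 50)
((645 - 493)/(-1964) + 1673/(-169)) + k = ((645 - 493)/(-1964) + 1673/(-169)) + 50 = (152*(-1/1964) + 1673*(-1/169)) + 50 = (-38/491 - 1673/169) + 50 = -827865/82979 + 50 = 3321085/82979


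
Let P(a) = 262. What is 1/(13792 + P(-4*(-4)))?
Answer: 1/14054 ≈ 7.1154e-5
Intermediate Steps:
1/(13792 + P(-4*(-4))) = 1/(13792 + 262) = 1/14054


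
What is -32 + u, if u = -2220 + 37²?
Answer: -883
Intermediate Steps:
u = -851 (u = -2220 + 1369 = -851)
-32 + u = -32 - 851 = -883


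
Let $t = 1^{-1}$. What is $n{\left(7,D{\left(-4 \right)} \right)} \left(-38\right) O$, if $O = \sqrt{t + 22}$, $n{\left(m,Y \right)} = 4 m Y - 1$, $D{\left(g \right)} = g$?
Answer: $4294 \sqrt{23} \approx 20593.0$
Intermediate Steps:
$t = 1$
$n{\left(m,Y \right)} = -1 + 4 Y m$ ($n{\left(m,Y \right)} = 4 Y m - 1 = -1 + 4 Y m$)
$O = \sqrt{23}$ ($O = \sqrt{1 + 22} = \sqrt{23} \approx 4.7958$)
$n{\left(7,D{\left(-4 \right)} \right)} \left(-38\right) O = \left(-1 + 4 \left(-4\right) 7\right) \left(-38\right) \sqrt{23} = \left(-1 - 112\right) \left(-38\right) \sqrt{23} = \left(-113\right) \left(-38\right) \sqrt{23} = 4294 \sqrt{23}$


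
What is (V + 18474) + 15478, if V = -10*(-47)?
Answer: 34422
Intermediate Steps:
V = 470
(V + 18474) + 15478 = (470 + 18474) + 15478 = 18944 + 15478 = 34422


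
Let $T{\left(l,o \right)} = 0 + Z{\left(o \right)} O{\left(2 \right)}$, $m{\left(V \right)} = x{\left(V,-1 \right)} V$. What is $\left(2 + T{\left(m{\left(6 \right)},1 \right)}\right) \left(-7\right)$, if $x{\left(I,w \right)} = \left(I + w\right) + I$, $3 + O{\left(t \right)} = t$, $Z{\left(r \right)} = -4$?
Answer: $-42$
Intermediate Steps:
$O{\left(t \right)} = -3 + t$
$x{\left(I,w \right)} = w + 2 I$
$m{\left(V \right)} = V \left(-1 + 2 V\right)$ ($m{\left(V \right)} = \left(-1 + 2 V\right) V = V \left(-1 + 2 V\right)$)
$T{\left(l,o \right)} = 4$ ($T{\left(l,o \right)} = 0 - 4 \left(-3 + 2\right) = 0 - -4 = 0 + 4 = 4$)
$\left(2 + T{\left(m{\left(6 \right)},1 \right)}\right) \left(-7\right) = \left(2 + 4\right) \left(-7\right) = 6 \left(-7\right) = -42$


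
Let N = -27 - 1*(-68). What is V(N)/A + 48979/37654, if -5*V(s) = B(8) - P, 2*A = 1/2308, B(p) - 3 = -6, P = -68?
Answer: -2259492253/37654 ≈ -60007.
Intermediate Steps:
B(p) = -3 (B(p) = 3 - 6 = -3)
A = 1/4616 (A = (1/2)/2308 = (1/2)*(1/2308) = 1/4616 ≈ 0.00021664)
N = 41 (N = -27 + 68 = 41)
V(s) = -13 (V(s) = -(-3 - 1*(-68))/5 = -(-3 + 68)/5 = -1/5*65 = -13)
V(N)/A + 48979/37654 = -13/1/4616 + 48979/37654 = -13*4616 + 48979*(1/37654) = -60008 + 48979/37654 = -2259492253/37654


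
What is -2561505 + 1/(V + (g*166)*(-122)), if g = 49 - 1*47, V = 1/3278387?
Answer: -340136580463104122/132787787047 ≈ -2.5615e+6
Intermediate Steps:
V = 1/3278387 ≈ 3.0503e-7
g = 2 (g = 49 - 47 = 2)
-2561505 + 1/(V + (g*166)*(-122)) = -2561505 + 1/(1/3278387 + (2*166)*(-122)) = -2561505 + 1/(1/3278387 + 332*(-122)) = -2561505 + 1/(1/3278387 - 40504) = -2561505 + 1/(-132787787047/3278387) = -2561505 - 3278387/132787787047 = -340136580463104122/132787787047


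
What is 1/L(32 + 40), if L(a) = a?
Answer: 1/72 ≈ 0.013889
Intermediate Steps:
1/L(32 + 40) = 1/(32 + 40) = 1/72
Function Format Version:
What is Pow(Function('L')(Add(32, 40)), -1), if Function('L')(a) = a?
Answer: Rational(1, 72) ≈ 0.013889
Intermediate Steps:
Pow(Function('L')(Add(32, 40)), -1) = Pow(Add(32, 40), -1) = Pow(72, -1) = Rational(1, 72)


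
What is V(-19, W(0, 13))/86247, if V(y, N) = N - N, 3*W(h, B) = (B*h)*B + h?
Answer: 0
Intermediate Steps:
W(h, B) = h/3 + h*B**2/3 (W(h, B) = ((B*h)*B + h)/3 = (h*B**2 + h)/3 = (h + h*B**2)/3 = h/3 + h*B**2/3)
V(y, N) = 0
V(-19, W(0, 13))/86247 = 0/86247 = 0*(1/86247) = 0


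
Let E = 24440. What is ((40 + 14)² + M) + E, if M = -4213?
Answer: 23143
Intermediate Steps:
((40 + 14)² + M) + E = ((40 + 14)² - 4213) + 24440 = (54² - 4213) + 24440 = (2916 - 4213) + 24440 = -1297 + 24440 = 23143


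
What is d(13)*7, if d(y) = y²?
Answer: 1183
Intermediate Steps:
d(13)*7 = 13²*7 = 169*7 = 1183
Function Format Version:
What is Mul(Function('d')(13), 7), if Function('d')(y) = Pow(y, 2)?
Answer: 1183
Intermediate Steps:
Mul(Function('d')(13), 7) = Mul(Pow(13, 2), 7) = Mul(169, 7) = 1183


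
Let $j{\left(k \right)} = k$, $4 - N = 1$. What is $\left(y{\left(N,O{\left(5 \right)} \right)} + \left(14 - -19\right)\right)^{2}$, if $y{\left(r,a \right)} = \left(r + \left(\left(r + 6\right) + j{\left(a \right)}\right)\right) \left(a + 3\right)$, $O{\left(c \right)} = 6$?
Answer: $38025$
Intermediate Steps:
$N = 3$ ($N = 4 - 1 = 3$)
$y{\left(r,a \right)} = \left(3 + a\right) \left(6 + a + 2 r\right)$ ($y{\left(r,a \right)} = \left(r + \left(\left(r + 6\right) + a\right)\right) \left(a + 3\right) = \left(r + \left(\left(6 + r\right) + a\right)\right) \left(3 + a\right) = \left(r + \left(6 + a + r\right)\right) \left(3 + a\right) = \left(6 + a + 2 r\right) \left(3 + a\right) = \left(3 + a\right) \left(6 + a + 2 r\right)$)
$\left(y{\left(N,O{\left(5 \right)} \right)} + \left(14 - -19\right)\right)^{2} = \left(\left(18 + 6^{2} + 6 \cdot 3 + 9 \cdot 6 + 2 \cdot 6 \cdot 3\right) + \left(14 - -19\right)\right)^{2} = \left(\left(18 + 36 + 18 + 54 + 36\right) + \left(14 + 19\right)\right)^{2} = \left(162 + 33\right)^{2} = 195^{2} = 38025$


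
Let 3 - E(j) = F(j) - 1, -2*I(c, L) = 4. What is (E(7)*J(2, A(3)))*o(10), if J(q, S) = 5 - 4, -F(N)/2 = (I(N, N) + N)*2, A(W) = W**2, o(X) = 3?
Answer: 72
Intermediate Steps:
I(c, L) = -2 (I(c, L) = -1/2*4 = -2)
F(N) = 8 - 4*N (F(N) = -2*(-2 + N)*2 = -2*(-4 + 2*N) = 8 - 4*N)
E(j) = -4 + 4*j (E(j) = 3 - ((8 - 4*j) - 1) = 3 - (7 - 4*j) = 3 + (-7 + 4*j) = -4 + 4*j)
J(q, S) = 1
(E(7)*J(2, A(3)))*o(10) = ((-4 + 4*7)*1)*3 = ((-4 + 28)*1)*3 = (24*1)*3 = 24*3 = 72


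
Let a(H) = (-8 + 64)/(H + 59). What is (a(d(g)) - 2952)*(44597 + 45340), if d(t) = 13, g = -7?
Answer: -265424073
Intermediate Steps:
a(H) = 56/(59 + H)
(a(d(g)) - 2952)*(44597 + 45340) = (56/(59 + 13) - 2952)*(44597 + 45340) = (56/72 - 2952)*89937 = (56*(1/72) - 2952)*89937 = (7/9 - 2952)*89937 = -26561/9*89937 = -265424073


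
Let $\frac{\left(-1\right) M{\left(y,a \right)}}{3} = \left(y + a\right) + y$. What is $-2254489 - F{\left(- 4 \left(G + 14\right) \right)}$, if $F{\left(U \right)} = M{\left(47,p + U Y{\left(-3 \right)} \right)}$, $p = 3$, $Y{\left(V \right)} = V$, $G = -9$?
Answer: $-2254018$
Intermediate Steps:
$M{\left(y,a \right)} = - 6 y - 3 a$ ($M{\left(y,a \right)} = - 3 \left(\left(y + a\right) + y\right) = - 3 \left(\left(a + y\right) + y\right) = - 3 \left(a + 2 y\right) = - 6 y - 3 a$)
$F{\left(U \right)} = -291 + 9 U$ ($F{\left(U \right)} = \left(-6\right) 47 - 3 \left(3 + U \left(-3\right)\right) = -282 - 3 \left(3 - 3 U\right) = -282 + \left(-9 + 9 U\right) = -291 + 9 U$)
$-2254489 - F{\left(- 4 \left(G + 14\right) \right)} = -2254489 - \left(-291 + 9 \left(- 4 \left(-9 + 14\right)\right)\right) = -2254489 - \left(-291 + 9 \left(\left(-4\right) 5\right)\right) = -2254489 - \left(-291 + 9 \left(-20\right)\right) = -2254489 - \left(-291 - 180\right) = -2254489 - -471 = -2254489 + 471 = -2254018$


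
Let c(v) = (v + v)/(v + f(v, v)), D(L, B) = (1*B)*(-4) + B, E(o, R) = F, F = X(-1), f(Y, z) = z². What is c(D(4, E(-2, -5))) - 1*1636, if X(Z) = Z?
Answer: -3271/2 ≈ -1635.5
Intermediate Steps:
F = -1
E(o, R) = -1
D(L, B) = -3*B (D(L, B) = B*(-4) + B = -4*B + B = -3*B)
c(v) = 2*v/(v + v²) (c(v) = (v + v)/(v + v²) = (2*v)/(v + v²) = 2*v/(v + v²))
c(D(4, E(-2, -5))) - 1*1636 = 2/(1 - 3*(-1)) - 1*1636 = 2/(1 + 3) - 1636 = 2/4 - 1636 = 2*(¼) - 1636 = ½ - 1636 = -3271/2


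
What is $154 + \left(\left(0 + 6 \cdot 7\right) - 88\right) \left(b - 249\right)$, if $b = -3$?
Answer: $11746$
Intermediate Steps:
$154 + \left(\left(0 + 6 \cdot 7\right) - 88\right) \left(b - 249\right) = 154 + \left(\left(0 + 6 \cdot 7\right) - 88\right) \left(-3 - 249\right) = 154 + \left(\left(0 + 42\right) - 88\right) \left(-252\right) = 154 + \left(42 - 88\right) \left(-252\right) = 154 - -11592 = 154 + 11592 = 11746$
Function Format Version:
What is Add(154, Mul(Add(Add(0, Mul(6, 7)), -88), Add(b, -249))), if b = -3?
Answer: 11746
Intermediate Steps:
Add(154, Mul(Add(Add(0, Mul(6, 7)), -88), Add(b, -249))) = Add(154, Mul(Add(Add(0, Mul(6, 7)), -88), Add(-3, -249))) = Add(154, Mul(Add(Add(0, 42), -88), -252)) = Add(154, Mul(Add(42, -88), -252)) = Add(154, Mul(-46, -252)) = Add(154, 11592) = 11746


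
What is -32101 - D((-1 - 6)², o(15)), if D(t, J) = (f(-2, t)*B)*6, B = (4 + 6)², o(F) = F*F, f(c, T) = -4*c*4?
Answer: -51301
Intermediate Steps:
f(c, T) = -16*c
o(F) = F²
B = 100 (B = 10² = 100)
D(t, J) = 19200 (D(t, J) = (-16*(-2)*100)*6 = (32*100)*6 = 3200*6 = 19200)
-32101 - D((-1 - 6)², o(15)) = -32101 - 1*19200 = -32101 - 19200 = -51301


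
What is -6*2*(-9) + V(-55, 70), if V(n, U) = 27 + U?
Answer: 205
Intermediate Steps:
-6*2*(-9) + V(-55, 70) = -6*2*(-9) + (27 + 70) = -12*(-9) + 97 = 108 + 97 = 205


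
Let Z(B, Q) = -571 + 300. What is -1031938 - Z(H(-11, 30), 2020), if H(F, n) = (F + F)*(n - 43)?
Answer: -1031667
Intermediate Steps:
H(F, n) = 2*F*(-43 + n) (H(F, n) = (2*F)*(-43 + n) = 2*F*(-43 + n))
Z(B, Q) = -271
-1031938 - Z(H(-11, 30), 2020) = -1031938 - 1*(-271) = -1031938 + 271 = -1031667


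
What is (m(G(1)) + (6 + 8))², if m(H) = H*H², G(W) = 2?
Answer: 484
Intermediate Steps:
m(H) = H³
(m(G(1)) + (6 + 8))² = (2³ + (6 + 8))² = (8 + 14)² = 22² = 484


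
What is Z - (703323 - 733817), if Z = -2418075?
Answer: -2387581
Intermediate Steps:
Z - (703323 - 733817) = -2418075 - (703323 - 733817) = -2418075 - 1*(-30494) = -2418075 + 30494 = -2387581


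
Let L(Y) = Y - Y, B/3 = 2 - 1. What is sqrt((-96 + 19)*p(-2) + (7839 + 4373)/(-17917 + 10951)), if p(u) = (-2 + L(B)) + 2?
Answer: I*sqrt(142)/9 ≈ 1.324*I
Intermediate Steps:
B = 3 (B = 3*(2 - 1) = 3*1 = 3)
L(Y) = 0
p(u) = 0 (p(u) = (-2 + 0) + 2 = -2 + 2 = 0)
sqrt((-96 + 19)*p(-2) + (7839 + 4373)/(-17917 + 10951)) = sqrt((-96 + 19)*0 + (7839 + 4373)/(-17917 + 10951)) = sqrt(-77*0 + 12212/(-6966)) = sqrt(0 + 12212*(-1/6966)) = sqrt(0 - 142/81) = sqrt(-142/81) = I*sqrt(142)/9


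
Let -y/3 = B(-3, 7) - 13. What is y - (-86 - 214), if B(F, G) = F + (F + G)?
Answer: 336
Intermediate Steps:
B(F, G) = G + 2*F
y = 36 (y = -3*((7 + 2*(-3)) - 13) = -3*((7 - 6) - 13) = -3*(1 - 13) = -3*(-12) = 36)
y - (-86 - 214) = 36 - (-86 - 214) = 36 - 1*(-300) = 36 + 300 = 336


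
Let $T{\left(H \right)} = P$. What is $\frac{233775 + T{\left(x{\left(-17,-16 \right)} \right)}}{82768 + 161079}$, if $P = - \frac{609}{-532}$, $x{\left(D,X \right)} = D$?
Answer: $\frac{17766987}{18532372} \approx 0.9587$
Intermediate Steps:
$P = \frac{87}{76}$ ($P = \left(-609\right) \left(- \frac{1}{532}\right) = \frac{87}{76} \approx 1.1447$)
$T{\left(H \right)} = \frac{87}{76}$
$\frac{233775 + T{\left(x{\left(-17,-16 \right)} \right)}}{82768 + 161079} = \frac{233775 + \frac{87}{76}}{82768 + 161079} = \frac{17766987}{76 \cdot 243847} = \frac{17766987}{76} \cdot \frac{1}{243847} = \frac{17766987}{18532372}$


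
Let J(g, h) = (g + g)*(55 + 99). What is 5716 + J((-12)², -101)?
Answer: 50068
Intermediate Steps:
J(g, h) = 308*g (J(g, h) = (2*g)*154 = 308*g)
5716 + J((-12)², -101) = 5716 + 308*(-12)² = 5716 + 308*144 = 5716 + 44352 = 50068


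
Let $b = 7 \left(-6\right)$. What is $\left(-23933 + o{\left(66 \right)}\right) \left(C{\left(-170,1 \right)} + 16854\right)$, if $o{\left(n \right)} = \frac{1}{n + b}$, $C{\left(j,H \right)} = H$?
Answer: $- \frac{9681360305}{24} \approx -4.0339 \cdot 10^{8}$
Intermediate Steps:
$b = -42$
$o{\left(n \right)} = \frac{1}{-42 + n}$ ($o{\left(n \right)} = \frac{1}{n - 42} = \frac{1}{-42 + n}$)
$\left(-23933 + o{\left(66 \right)}\right) \left(C{\left(-170,1 \right)} + 16854\right) = \left(-23933 + \frac{1}{-42 + 66}\right) \left(1 + 16854\right) = \left(-23933 + \frac{1}{24}\right) 16855 = \left(- \frac{574391}{24}\right) 16855 = - \frac{9681360305}{24}$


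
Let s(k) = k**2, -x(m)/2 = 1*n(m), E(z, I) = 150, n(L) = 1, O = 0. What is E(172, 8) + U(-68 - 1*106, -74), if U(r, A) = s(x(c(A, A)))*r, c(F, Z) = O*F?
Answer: -546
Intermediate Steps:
c(F, Z) = 0 (c(F, Z) = 0*F = 0)
x(m) = -2
U(r, A) = 4*r (U(r, A) = (-2)**2*r = 4*r)
E(172, 8) + U(-68 - 1*106, -74) = 150 + 4*(-68 - 1*106) = 150 + 4*(-68 - 106) = 150 + 4*(-174) = 150 - 696 = -546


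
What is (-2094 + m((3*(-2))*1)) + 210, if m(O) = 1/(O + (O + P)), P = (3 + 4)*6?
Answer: -56519/30 ≈ -1884.0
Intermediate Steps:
P = 42 (P = 7*6 = 42)
m(O) = 1/(42 + 2*O) (m(O) = 1/(O + (O + 42)) = 1/(O + (42 + O)) = 1/(42 + 2*O))
(-2094 + m((3*(-2))*1)) + 210 = (-2094 + 1/(2*(21 + (3*(-2))*1))) + 210 = (-2094 + 1/(2*(21 - 6*1))) + 210 = (-2094 + 1/(2*(21 - 6))) + 210 = (-2094 + (½)/15) + 210 = (-2094 + (½)*(1/15)) + 210 = (-2094 + 1/30) + 210 = -62819/30 + 210 = -56519/30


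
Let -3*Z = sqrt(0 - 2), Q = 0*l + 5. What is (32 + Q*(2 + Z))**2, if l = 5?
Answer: 15826/9 - 140*I*sqrt(2) ≈ 1758.4 - 197.99*I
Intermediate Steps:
Q = 5 (Q = 0*5 + 5 = 0 + 5 = 5)
Z = -I*sqrt(2)/3 (Z = -sqrt(0 - 2)/3 = -I*sqrt(2)/3 ≈ -0.4714*I)
(32 + Q*(2 + Z))**2 = (32 + 5*(2 - I*sqrt(2)/3))**2 = (32 + (10 - 5*I*sqrt(2)/3))**2 = (42 - 5*I*sqrt(2)/3)**2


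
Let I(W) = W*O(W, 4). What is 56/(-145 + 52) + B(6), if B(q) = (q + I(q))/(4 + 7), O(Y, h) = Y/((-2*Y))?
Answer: -337/1023 ≈ -0.32942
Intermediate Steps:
O(Y, h) = -1/2 (O(Y, h) = Y*(-1/(2*Y)) = -1/2)
I(W) = -W/2 (I(W) = W*(-1/2) = -W/2)
B(q) = q/22 (B(q) = (q - q/2)/(4 + 7) = (q/2)/11 = (q/2)*(1/11) = q/22)
56/(-145 + 52) + B(6) = 56/(-145 + 52) + (1/22)*6 = 56/(-93) + 3/11 = 56*(-1/93) + 3/11 = -56/93 + 3/11 = -337/1023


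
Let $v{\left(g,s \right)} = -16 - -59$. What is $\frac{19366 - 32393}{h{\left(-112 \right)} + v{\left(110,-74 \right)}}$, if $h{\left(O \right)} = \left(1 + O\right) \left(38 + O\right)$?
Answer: $- \frac{13027}{8257} \approx -1.5777$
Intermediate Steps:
$v{\left(g,s \right)} = 43$ ($v{\left(g,s \right)} = -16 + 59 = 43$)
$\frac{19366 - 32393}{h{\left(-112 \right)} + v{\left(110,-74 \right)}} = \frac{19366 - 32393}{\left(38 + \left(-112\right)^{2} + 39 \left(-112\right)\right) + 43} = - \frac{13027}{\left(38 + 12544 - 4368\right) + 43} = - \frac{13027}{8214 + 43} = - \frac{13027}{8257}$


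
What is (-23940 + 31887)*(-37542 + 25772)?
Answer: -93536190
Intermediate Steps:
(-23940 + 31887)*(-37542 + 25772) = 7947*(-11770) = -93536190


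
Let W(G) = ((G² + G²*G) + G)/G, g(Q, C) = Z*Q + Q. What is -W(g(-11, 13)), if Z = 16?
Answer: -34783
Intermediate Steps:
g(Q, C) = 17*Q (g(Q, C) = 16*Q + Q = 17*Q)
W(G) = (G + G² + G³)/G (W(G) = ((G² + G³) + G)/G = (G + G² + G³)/G)
-W(g(-11, 13)) = -(1 + 17*(-11) + (17*(-11))²) = -(1 - 187 + (-187)²) = -(1 - 187 + 34969) = -1*34783 = -34783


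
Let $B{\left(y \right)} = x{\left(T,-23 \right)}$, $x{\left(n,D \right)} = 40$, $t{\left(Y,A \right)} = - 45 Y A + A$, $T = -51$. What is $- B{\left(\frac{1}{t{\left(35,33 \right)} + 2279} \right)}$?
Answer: $-40$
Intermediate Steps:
$t{\left(Y,A \right)} = A - 45 A Y$ ($t{\left(Y,A \right)} = - 45 A Y + A = A - 45 A Y$)
$B{\left(y \right)} = 40$
$- B{\left(\frac{1}{t{\left(35,33 \right)} + 2279} \right)} = \left(-1\right) 40 = -40$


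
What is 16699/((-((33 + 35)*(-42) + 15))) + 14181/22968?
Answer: 541291/83336 ≈ 6.4953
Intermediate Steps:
16699/((-((33 + 35)*(-42) + 15))) + 14181/22968 = 16699/((-(68*(-42) + 15))) + 14181*(1/22968) = 16699/((-(-2856 + 15))) + 163/264 = 16699/((-1*(-2841))) + 163/264 = 16699/2841 + 163/264 = 541291/83336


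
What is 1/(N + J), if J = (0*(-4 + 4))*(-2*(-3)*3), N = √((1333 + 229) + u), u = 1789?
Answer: √3351/3351 ≈ 0.017275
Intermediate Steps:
N = √3351 (N = √((1333 + 229) + 1789) = √(1562 + 1789) = √3351 ≈ 57.888)
J = 0 (J = (0*0)*(6*3) = 0*18 = 0)
1/(N + J) = 1/(√3351 + 0) = 1/(√3351) = √3351/3351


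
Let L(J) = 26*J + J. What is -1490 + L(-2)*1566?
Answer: -86054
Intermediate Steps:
L(J) = 27*J
-1490 + L(-2)*1566 = -1490 + (27*(-2))*1566 = -1490 - 54*1566 = -1490 - 84564 = -86054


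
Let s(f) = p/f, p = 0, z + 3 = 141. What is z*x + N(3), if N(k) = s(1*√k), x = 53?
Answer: 7314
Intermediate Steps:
z = 138 (z = -3 + 141 = 138)
s(f) = 0 (s(f) = 0/f = 0)
N(k) = 0
z*x + N(3) = 138*53 + 0 = 7314 + 0 = 7314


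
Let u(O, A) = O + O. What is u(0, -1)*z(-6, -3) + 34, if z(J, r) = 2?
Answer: 34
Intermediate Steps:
u(O, A) = 2*O
u(0, -1)*z(-6, -3) + 34 = (2*0)*2 + 34 = 0*2 + 34 = 0 + 34 = 34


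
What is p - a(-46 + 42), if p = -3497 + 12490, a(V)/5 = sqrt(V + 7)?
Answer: 8993 - 5*sqrt(3) ≈ 8984.3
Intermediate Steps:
a(V) = 5*sqrt(7 + V) (a(V) = 5*sqrt(V + 7) = 5*sqrt(7 + V))
p = 8993
p - a(-46 + 42) = 8993 - 5*sqrt(7 + (-46 + 42)) = 8993 - 5*sqrt(7 - 4) = 8993 - 5*sqrt(3)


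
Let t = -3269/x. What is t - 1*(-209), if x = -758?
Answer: 161691/758 ≈ 213.31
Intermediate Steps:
t = 3269/758 (t = -3269/(-758) = -3269*(-1/758) = 3269/758 ≈ 4.3127)
t - 1*(-209) = 3269/758 - 1*(-209) = 3269/758 + 209 = 161691/758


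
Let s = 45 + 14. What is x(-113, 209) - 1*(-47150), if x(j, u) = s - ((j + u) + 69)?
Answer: 47044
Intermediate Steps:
s = 59
x(j, u) = -10 - j - u (x(j, u) = 59 - ((j + u) + 69) = 59 - (69 + j + u) = 59 + (-69 - j - u) = -10 - j - u)
x(-113, 209) - 1*(-47150) = (-10 - 1*(-113) - 1*209) - 1*(-47150) = (-10 + 113 - 209) + 47150 = -106 + 47150 = 47044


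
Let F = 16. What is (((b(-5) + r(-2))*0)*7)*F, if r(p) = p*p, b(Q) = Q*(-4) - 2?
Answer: 0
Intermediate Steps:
b(Q) = -2 - 4*Q (b(Q) = -4*Q - 2 = -2 - 4*Q)
r(p) = p²
(((b(-5) + r(-2))*0)*7)*F = ((((-2 - 4*(-5)) + (-2)²)*0)*7)*16 = ((((-2 + 20) + 4)*0)*7)*16 = (((18 + 4)*0)*7)*16 = ((22*0)*7)*16 = (0*7)*16 = 0*16 = 0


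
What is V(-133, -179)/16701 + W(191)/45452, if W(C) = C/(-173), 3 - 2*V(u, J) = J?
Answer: 712360945/131323236396 ≈ 0.0054245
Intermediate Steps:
V(u, J) = 3/2 - J/2
W(C) = -C/173 (W(C) = C*(-1/173) = -C/173)
V(-133, -179)/16701 + W(191)/45452 = (3/2 - 1/2*(-179))/16701 - 1/173*191/45452 = (3/2 + 179/2)*(1/16701) - 191/173*1/45452 = 91*(1/16701) - 191/7863196 = 91/16701 - 191/7863196 = 712360945/131323236396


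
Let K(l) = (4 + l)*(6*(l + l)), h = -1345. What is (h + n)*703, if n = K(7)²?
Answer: 599258993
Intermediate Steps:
K(l) = 12*l*(4 + l) (K(l) = (4 + l)*(6*(2*l)) = (4 + l)*(12*l) = 12*l*(4 + l))
n = 853776 (n = (12*7*(4 + 7))² = (12*7*11)² = 924² = 853776)
(h + n)*703 = (-1345 + 853776)*703 = 852431*703 = 599258993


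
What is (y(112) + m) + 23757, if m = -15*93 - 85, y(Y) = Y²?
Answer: 34821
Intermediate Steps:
m = -1480 (m = -1395 - 85 = -1480)
(y(112) + m) + 23757 = (112² - 1480) + 23757 = (12544 - 1480) + 23757 = 11064 + 23757 = 34821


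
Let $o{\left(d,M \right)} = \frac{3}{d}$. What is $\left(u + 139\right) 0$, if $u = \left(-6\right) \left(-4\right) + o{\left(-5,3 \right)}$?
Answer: $0$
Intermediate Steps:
$u = \frac{117}{5}$ ($u = \left(-6\right) \left(-4\right) + \frac{3}{-5} = 24 + 3 \left(- \frac{1}{5}\right) = 24 - \frac{3}{5} = \frac{117}{5} \approx 23.4$)
$\left(u + 139\right) 0 = \left(\frac{117}{5} + 139\right) 0 = \frac{812}{5} \cdot 0 = 0$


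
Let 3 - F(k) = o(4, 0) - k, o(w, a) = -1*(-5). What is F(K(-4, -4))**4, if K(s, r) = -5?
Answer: 2401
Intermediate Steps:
o(w, a) = 5
F(k) = -2 + k (F(k) = 3 - (5 - k) = 3 + (-5 + k) = -2 + k)
F(K(-4, -4))**4 = (-2 - 5)**4 = (-7)**4 = 2401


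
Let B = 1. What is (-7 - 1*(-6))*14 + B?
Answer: -13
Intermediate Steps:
(-7 - 1*(-6))*14 + B = (-7 - 1*(-6))*14 + 1 = (-7 + 6)*14 + 1 = -1*14 + 1 = -14 + 1 = -13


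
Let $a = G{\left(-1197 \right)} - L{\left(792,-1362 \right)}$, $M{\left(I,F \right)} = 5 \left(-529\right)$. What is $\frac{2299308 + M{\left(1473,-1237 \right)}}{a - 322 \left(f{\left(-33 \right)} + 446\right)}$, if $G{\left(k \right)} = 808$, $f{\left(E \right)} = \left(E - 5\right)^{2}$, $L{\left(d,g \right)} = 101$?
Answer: $- \frac{2296663}{607873} \approx -3.7782$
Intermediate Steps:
$M{\left(I,F \right)} = -2645$
$f{\left(E \right)} = \left(-5 + E\right)^{2}$
$a = 707$ ($a = 808 - 101 = 707$)
$\frac{2299308 + M{\left(1473,-1237 \right)}}{a - 322 \left(f{\left(-33 \right)} + 446\right)} = \frac{2299308 - 2645}{707 - 322 \left(\left(-5 - 33\right)^{2} + 446\right)} = \frac{2296663}{707 - 322 \left(\left(-38\right)^{2} + 446\right)} = \frac{2296663}{707 - 322 \left(1444 + 446\right)} = \frac{2296663}{707 - 608580} = \frac{2296663}{-607873} = 2296663 \left(- \frac{1}{607873}\right) = - \frac{2296663}{607873}$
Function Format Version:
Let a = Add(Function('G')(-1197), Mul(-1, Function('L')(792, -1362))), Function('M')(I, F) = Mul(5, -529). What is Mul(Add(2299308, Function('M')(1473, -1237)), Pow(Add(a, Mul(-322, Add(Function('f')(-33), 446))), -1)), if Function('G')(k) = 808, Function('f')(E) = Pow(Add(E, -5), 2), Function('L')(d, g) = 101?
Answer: Rational(-2296663, 607873) ≈ -3.7782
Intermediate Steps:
Function('M')(I, F) = -2645
Function('f')(E) = Pow(Add(-5, E), 2)
a = 707 (a = Add(808, Mul(-1, 101)) = Add(808, -101) = 707)
Mul(Add(2299308, Function('M')(1473, -1237)), Pow(Add(a, Mul(-322, Add(Function('f')(-33), 446))), -1)) = Mul(Add(2299308, -2645), Pow(Add(707, Mul(-322, Add(Pow(Add(-5, -33), 2), 446))), -1)) = Mul(2296663, Pow(Add(707, Mul(-322, Add(Pow(-38, 2), 446))), -1)) = Mul(2296663, Pow(Add(707, Mul(-322, Add(1444, 446))), -1)) = Mul(2296663, Pow(Add(707, Mul(-322, 1890)), -1)) = Mul(2296663, Pow(Add(707, -608580), -1)) = Mul(2296663, Pow(-607873, -1)) = Mul(2296663, Rational(-1, 607873)) = Rational(-2296663, 607873)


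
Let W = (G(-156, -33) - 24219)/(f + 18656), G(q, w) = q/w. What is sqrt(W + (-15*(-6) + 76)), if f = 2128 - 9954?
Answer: sqrt(6438043590)/6270 ≈ 12.797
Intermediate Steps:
f = -7826
W = -266357/119130 (W = (-156/(-33) - 24219)/(-7826 + 18656) = (-156*(-1/33) - 24219)/10830 = (52/11 - 24219)*(1/10830) = -266357/11*1/10830 = -266357/119130 ≈ -2.2359)
sqrt(W + (-15*(-6) + 76)) = sqrt(-266357/119130 + (-15*(-6) + 76)) = sqrt(-266357/119130 + (90 + 76)) = sqrt(-266357/119130 + 166) = sqrt(19509223/119130) = sqrt(6438043590)/6270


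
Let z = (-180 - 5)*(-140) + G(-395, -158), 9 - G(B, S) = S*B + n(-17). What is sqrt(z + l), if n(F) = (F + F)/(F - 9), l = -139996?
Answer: 3*I*sqrt(3314246)/13 ≈ 420.12*I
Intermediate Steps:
n(F) = 2*F/(-9 + F) (n(F) = (2*F)/(-9 + F) = 2*F/(-9 + F))
G(B, S) = 100/13 - B*S (G(B, S) = 9 - (S*B + 2*(-17)/(-9 - 17)) = 9 - (B*S + 2*(-17)/(-26)) = 9 - (B*S + 2*(-17)*(-1/26)) = 9 - (B*S + 17/13) = 9 - (17/13 + B*S) = 9 + (-17/13 - B*S) = 100/13 - B*S)
z = -474530/13 (z = (-180 - 5)*(-140) + (100/13 - 1*(-395)*(-158)) = -185*(-140) + (100/13 - 62410) = 25900 - 811230/13 = -474530/13 ≈ -36502.)
sqrt(z + l) = sqrt(-474530/13 - 139996) = sqrt(-2294478/13) = 3*I*sqrt(3314246)/13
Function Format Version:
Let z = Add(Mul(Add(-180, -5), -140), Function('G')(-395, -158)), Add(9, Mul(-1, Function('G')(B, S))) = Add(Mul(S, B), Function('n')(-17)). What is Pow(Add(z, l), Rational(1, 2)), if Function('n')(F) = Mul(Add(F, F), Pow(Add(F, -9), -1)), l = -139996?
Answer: Mul(Rational(3, 13), I, Pow(3314246, Rational(1, 2))) ≈ Mul(420.12, I)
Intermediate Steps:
Function('n')(F) = Mul(2, F, Pow(Add(-9, F), -1)) (Function('n')(F) = Mul(Mul(2, F), Pow(Add(-9, F), -1)) = Mul(2, F, Pow(Add(-9, F), -1)))
Function('G')(B, S) = Add(Rational(100, 13), Mul(-1, B, S)) (Function('G')(B, S) = Add(9, Mul(-1, Add(Mul(S, B), Mul(2, -17, Pow(Add(-9, -17), -1))))) = Add(9, Mul(-1, Add(Mul(B, S), Mul(2, -17, Pow(-26, -1))))) = Add(9, Mul(-1, Add(Mul(B, S), Mul(2, -17, Rational(-1, 26))))) = Add(9, Mul(-1, Add(Mul(B, S), Rational(17, 13)))) = Add(9, Mul(-1, Add(Rational(17, 13), Mul(B, S)))) = Add(9, Add(Rational(-17, 13), Mul(-1, B, S))) = Add(Rational(100, 13), Mul(-1, B, S)))
z = Rational(-474530, 13) (z = Add(Mul(Add(-180, -5), -140), Add(Rational(100, 13), Mul(-1, -395, -158))) = Add(Mul(-185, -140), Add(Rational(100, 13), -62410)) = Add(25900, Rational(-811230, 13)) = Rational(-474530, 13) ≈ -36502.)
Pow(Add(z, l), Rational(1, 2)) = Pow(Add(Rational(-474530, 13), -139996), Rational(1, 2)) = Pow(Rational(-2294478, 13), Rational(1, 2)) = Mul(Rational(3, 13), I, Pow(3314246, Rational(1, 2)))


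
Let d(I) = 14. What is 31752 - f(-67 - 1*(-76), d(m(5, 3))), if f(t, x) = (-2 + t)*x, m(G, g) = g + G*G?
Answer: 31654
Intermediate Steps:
m(G, g) = g + G²
f(t, x) = x*(-2 + t)
31752 - f(-67 - 1*(-76), d(m(5, 3))) = 31752 - 14*(-2 + (-67 - 1*(-76))) = 31752 - 14*(-2 + (-67 + 76)) = 31752 - 14*(-2 + 9) = 31752 - 14*7 = 31752 - 1*98 = 31752 - 98 = 31654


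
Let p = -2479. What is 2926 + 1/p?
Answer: 7253553/2479 ≈ 2926.0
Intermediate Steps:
2926 + 1/p = 2926 + 1/(-2479) = 2926 - 1/2479 = 7253553/2479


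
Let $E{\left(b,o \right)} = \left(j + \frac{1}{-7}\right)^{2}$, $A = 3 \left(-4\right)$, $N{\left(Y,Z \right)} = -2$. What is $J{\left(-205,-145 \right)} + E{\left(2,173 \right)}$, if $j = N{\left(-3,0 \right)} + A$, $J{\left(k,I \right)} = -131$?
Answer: $\frac{3382}{49} \approx 69.02$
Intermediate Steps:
$A = -12$
$j = -14$ ($j = -2 - 12 = -14$)
$E{\left(b,o \right)} = \frac{9801}{49}$ ($E{\left(b,o \right)} = \left(-14 + \frac{1}{-7}\right)^{2} = \left(-14 - \frac{1}{7}\right)^{2} = \left(- \frac{99}{7}\right)^{2} = \frac{9801}{49}$)
$J{\left(-205,-145 \right)} + E{\left(2,173 \right)} = -131 + \frac{9801}{49} = \frac{3382}{49}$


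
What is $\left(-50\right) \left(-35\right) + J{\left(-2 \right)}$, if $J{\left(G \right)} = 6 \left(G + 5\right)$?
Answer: $1768$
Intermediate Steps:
$J{\left(G \right)} = 30 + 6 G$ ($J{\left(G \right)} = 6 \left(5 + G\right) = 30 + 6 G$)
$\left(-50\right) \left(-35\right) + J{\left(-2 \right)} = \left(-50\right) \left(-35\right) + \left(30 + 6 \left(-2\right)\right) = 1750 + \left(30 - 12\right) = 1750 + 18 = 1768$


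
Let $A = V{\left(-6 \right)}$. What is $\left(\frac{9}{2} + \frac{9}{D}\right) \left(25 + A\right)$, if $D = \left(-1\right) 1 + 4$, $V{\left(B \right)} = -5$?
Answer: $150$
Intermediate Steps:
$D = 3$ ($D = -1 + 4 = 3$)
$A = -5$
$\left(\frac{9}{2} + \frac{9}{D}\right) \left(25 + A\right) = \left(\frac{9}{2} + \frac{9}{3}\right) \left(25 - 5\right) = \left(9 \cdot \frac{1}{2} + 9 \cdot \frac{1}{3}\right) 20 = \left(\frac{9}{2} + 3\right) 20 = \frac{15}{2} \cdot 20 = 150$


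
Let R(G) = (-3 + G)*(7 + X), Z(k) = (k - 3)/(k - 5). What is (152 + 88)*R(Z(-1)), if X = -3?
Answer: -2240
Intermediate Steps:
Z(k) = (-3 + k)/(-5 + k)
R(G) = -12 + 4*G (R(G) = (-3 + G)*(7 - 3) = (-3 + G)*4 = -12 + 4*G)
(152 + 88)*R(Z(-1)) = (152 + 88)*(-12 + 4*((-3 - 1)/(-5 - 1))) = 240*(-12 + 4*(-4/(-6))) = 240*(-12 + 4*(-1/6*(-4))) = 240*(-12 + 4*(2/3)) = 240*(-12 + 8/3) = 240*(-28/3) = -2240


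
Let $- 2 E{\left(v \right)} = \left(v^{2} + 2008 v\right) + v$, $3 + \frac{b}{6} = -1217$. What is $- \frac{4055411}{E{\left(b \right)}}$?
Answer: $\frac{4055411}{19438260} \approx 0.20863$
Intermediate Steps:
$b = -7320$ ($b = -18 + 6 \left(-1217\right) = -18 - 7302 = -7320$)
$E{\left(v \right)} = - \frac{2009 v}{2} - \frac{v^{2}}{2}$ ($E{\left(v \right)} = - \frac{\left(v^{2} + 2008 v\right) + v}{2} = - \frac{v^{2} + 2009 v}{2} = - \frac{2009 v}{2} - \frac{v^{2}}{2}$)
$- \frac{4055411}{E{\left(b \right)}} = - \frac{4055411}{\left(- \frac{1}{2}\right) \left(-7320\right) \left(2009 - 7320\right)} = - \frac{4055411}{\left(- \frac{1}{2}\right) \left(-7320\right) \left(-5311\right)} = - \frac{4055411}{-19438260} = \left(-4055411\right) \left(- \frac{1}{19438260}\right) = \frac{4055411}{19438260}$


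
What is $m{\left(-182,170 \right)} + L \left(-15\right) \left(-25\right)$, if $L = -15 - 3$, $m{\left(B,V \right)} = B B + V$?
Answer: $26544$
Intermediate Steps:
$m{\left(B,V \right)} = V + B^{2}$ ($m{\left(B,V \right)} = B^{2} + V = V + B^{2}$)
$L = -18$
$m{\left(-182,170 \right)} + L \left(-15\right) \left(-25\right) = \left(170 + \left(-182\right)^{2}\right) + \left(-18\right) \left(-15\right) \left(-25\right) = \left(170 + 33124\right) + 270 \left(-25\right) = 33294 - 6750 = 26544$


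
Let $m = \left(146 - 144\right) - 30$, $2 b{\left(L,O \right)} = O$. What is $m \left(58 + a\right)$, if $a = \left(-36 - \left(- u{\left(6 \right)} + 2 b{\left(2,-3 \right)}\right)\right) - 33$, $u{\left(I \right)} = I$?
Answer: $56$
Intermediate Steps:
$b{\left(L,O \right)} = \frac{O}{2}$
$m = -28$ ($m = 2 - 30 = -28$)
$a = -60$ ($a = \left(-36 + \left(- 2 \cdot \frac{1}{2} \left(-3\right) + 6\right)\right) - 33 = \left(-36 + \left(\left(-2\right) \left(- \frac{3}{2}\right) + 6\right)\right) - 33 = \left(-36 + \left(3 + 6\right)\right) - 33 = \left(-36 + 9\right) - 33 = -27 - 33 = -60$)
$m \left(58 + a\right) = - 28 \left(58 - 60\right) = \left(-28\right) \left(-2\right) = 56$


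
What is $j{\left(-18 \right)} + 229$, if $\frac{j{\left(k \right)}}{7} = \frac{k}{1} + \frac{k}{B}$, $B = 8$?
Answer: $\frac{349}{4} \approx 87.25$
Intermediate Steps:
$j{\left(k \right)} = \frac{63 k}{8}$ ($j{\left(k \right)} = 7 \left(\frac{k}{1} + \frac{k}{8}\right) = 7 \left(k 1 + k \frac{1}{8}\right) = 7 \left(k + \frac{k}{8}\right) = 7 \frac{9 k}{8} = \frac{63 k}{8}$)
$j{\left(-18 \right)} + 229 = \frac{63}{8} \left(-18\right) + 229 = - \frac{567}{4} + 229 = \frac{349}{4}$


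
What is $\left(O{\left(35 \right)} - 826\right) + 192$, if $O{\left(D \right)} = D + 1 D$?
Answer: $-564$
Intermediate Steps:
$O{\left(D \right)} = 2 D$ ($O{\left(D \right)} = D + D = 2 D$)
$\left(O{\left(35 \right)} - 826\right) + 192 = \left(2 \cdot 35 - 826\right) + 192 = \left(70 - 826\right) + 192 = -756 + 192 = -564$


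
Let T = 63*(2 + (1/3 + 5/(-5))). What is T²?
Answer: 7056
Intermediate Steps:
T = 84 (T = 63*(2 + (1*(⅓) + 5*(-⅕))) = 63*(2 + (⅓ - 1)) = 63*(2 - ⅔) = 63*(4/3) = 84)
T² = 84² = 7056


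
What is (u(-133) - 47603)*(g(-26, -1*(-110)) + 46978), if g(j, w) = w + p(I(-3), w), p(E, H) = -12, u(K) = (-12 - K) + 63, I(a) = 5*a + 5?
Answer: -2232296844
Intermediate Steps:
I(a) = 5 + 5*a
u(K) = 51 - K
g(j, w) = -12 + w (g(j, w) = w - 12 = -12 + w)
(u(-133) - 47603)*(g(-26, -1*(-110)) + 46978) = ((51 - 1*(-133)) - 47603)*((-12 - 1*(-110)) + 46978) = ((51 + 133) - 47603)*((-12 + 110) + 46978) = (184 - 47603)*(98 + 46978) = -47419*47076 = -2232296844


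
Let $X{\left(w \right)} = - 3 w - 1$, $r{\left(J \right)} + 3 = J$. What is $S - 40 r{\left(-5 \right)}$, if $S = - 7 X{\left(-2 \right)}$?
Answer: $285$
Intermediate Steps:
$r{\left(J \right)} = -3 + J$
$X{\left(w \right)} = -1 - 3 w$
$S = -35$ ($S = - 7 \left(-1 - -6\right) = - 7 \left(-1 + 6\right) = \left(-7\right) 5 = -35$)
$S - 40 r{\left(-5 \right)} = -35 - 40 \left(-3 - 5\right) = -35 - -320 = -35 + 320 = 285$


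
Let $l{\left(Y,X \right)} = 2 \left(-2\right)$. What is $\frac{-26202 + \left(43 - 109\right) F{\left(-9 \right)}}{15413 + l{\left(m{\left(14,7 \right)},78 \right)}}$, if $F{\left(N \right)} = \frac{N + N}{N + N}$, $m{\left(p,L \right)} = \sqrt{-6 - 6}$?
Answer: $- \frac{26268}{15409} \approx -1.7047$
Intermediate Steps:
$m{\left(p,L \right)} = 2 i \sqrt{3}$ ($m{\left(p,L \right)} = \sqrt{-12} = 2 i \sqrt{3}$)
$F{\left(N \right)} = 1$ ($F{\left(N \right)} = \frac{2 N}{2 N} = 2 N \frac{1}{2 N} = 1$)
$l{\left(Y,X \right)} = -4$
$\frac{-26202 + \left(43 - 109\right) F{\left(-9 \right)}}{15413 + l{\left(m{\left(14,7 \right)},78 \right)}} = \frac{-26202 + \left(43 - 109\right) 1}{15413 - 4} = \frac{-26202 - 66}{15409} = \left(-26202 - 66\right) \frac{1}{15409} = \left(-26268\right) \frac{1}{15409} = - \frac{26268}{15409}$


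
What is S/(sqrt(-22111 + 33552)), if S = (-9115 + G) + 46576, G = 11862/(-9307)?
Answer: 348637665*sqrt(11441)/106481387 ≈ 350.21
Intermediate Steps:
G = -11862/9307 (G = 11862*(-1/9307) = -11862/9307 ≈ -1.2745)
S = 348637665/9307 (S = (-9115 - 11862/9307) + 46576 = -84845167/9307 + 46576 = 348637665/9307 ≈ 37460.)
S/(sqrt(-22111 + 33552)) = 348637665/(9307*(sqrt(-22111 + 33552))) = 348637665/(9307*(sqrt(11441))) = 348637665*(sqrt(11441)/11441)/9307 = 348637665*sqrt(11441)/106481387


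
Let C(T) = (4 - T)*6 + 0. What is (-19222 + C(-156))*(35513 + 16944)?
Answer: -957969734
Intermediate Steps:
C(T) = 24 - 6*T (C(T) = (24 - 6*T) + 0 = 24 - 6*T)
(-19222 + C(-156))*(35513 + 16944) = (-19222 + (24 - 6*(-156)))*(35513 + 16944) = (-19222 + (24 + 936))*52457 = (-19222 + 960)*52457 = -18262*52457 = -957969734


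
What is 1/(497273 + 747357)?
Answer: 1/1244630 ≈ 8.0345e-7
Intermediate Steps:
1/(497273 + 747357) = 1/1244630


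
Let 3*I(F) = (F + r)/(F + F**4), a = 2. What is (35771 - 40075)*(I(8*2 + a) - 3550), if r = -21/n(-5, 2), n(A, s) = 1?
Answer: 802112164552/52497 ≈ 1.5279e+7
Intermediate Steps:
r = -21 (r = -21/1 = -21*1 = -21)
I(F) = (-21 + F)/(3*(F + F**4)) (I(F) = ((F - 21)/(F + F**4))/3 = ((-21 + F)/(F + F**4))/3 = (-21 + F)/(3*(F + F**4)))
(35771 - 40075)*(I(8*2 + a) - 3550) = (35771 - 40075)*((-21 + (8*2 + 2))/(3*(8*2 + 2)*(1 + (8*2 + 2)**3)) - 3550) = -4304*((-21 + (16 + 2))/(3*(16 + 2)*(1 + (16 + 2)**3)) - 3550) = -4304*((1/3)*(-21 + 18)/(18*(1 + 18**3)) - 3550) = -4304*((1/3)*(1/18)*(-3)/(1 + 5832) - 3550) = -4304*((1/3)*(1/18)*(-3)/5833 - 3550) = -4304*((1/3)*(1/18)*(1/5833)*(-3) - 3550) = -4304*(-1/104994 - 3550) = -4304*(-372728701/104994) = 802112164552/52497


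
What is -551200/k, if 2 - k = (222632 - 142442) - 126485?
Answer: -551200/46297 ≈ -11.906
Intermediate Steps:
k = 46297 (k = 2 - ((222632 - 142442) - 126485) = 2 - (80190 - 126485) = 2 - 1*(-46295) = 2 + 46295 = 46297)
-551200/k = -551200/46297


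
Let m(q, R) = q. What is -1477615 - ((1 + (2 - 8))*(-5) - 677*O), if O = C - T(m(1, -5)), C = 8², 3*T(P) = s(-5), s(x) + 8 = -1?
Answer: -1432281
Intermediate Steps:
s(x) = -9 (s(x) = -8 - 1 = -9)
T(P) = -3 (T(P) = (⅓)*(-9) = -3)
C = 64
O = 67 (O = 64 - 1*(-3) = 64 + 3 = 67)
-1477615 - ((1 + (2 - 8))*(-5) - 677*O) = -1477615 - ((1 + (2 - 8))*(-5) - 677*67) = -1477615 - ((1 - 6)*(-5) - 45359) = -1477615 - (-5*(-5) - 45359) = -1477615 - (25 - 45359) = -1477615 - 1*(-45334) = -1477615 + 45334 = -1432281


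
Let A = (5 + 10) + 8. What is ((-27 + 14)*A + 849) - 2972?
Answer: -2422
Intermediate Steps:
A = 23 (A = 15 + 8 = 23)
((-27 + 14)*A + 849) - 2972 = ((-27 + 14)*23 + 849) - 2972 = (-13*23 + 849) - 2972 = (-299 + 849) - 2972 = 550 - 2972 = -2422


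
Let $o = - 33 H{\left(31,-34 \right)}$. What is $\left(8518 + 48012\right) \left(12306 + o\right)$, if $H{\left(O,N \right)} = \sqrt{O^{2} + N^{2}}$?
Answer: $695658180 - 1865490 \sqrt{2117} \approx 6.0983 \cdot 10^{8}$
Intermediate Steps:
$H{\left(O,N \right)} = \sqrt{N^{2} + O^{2}}$
$o = - 33 \sqrt{2117}$ ($o = - 33 \sqrt{\left(-34\right)^{2} + 31^{2}} = - 33 \sqrt{1156 + 961} = - 33 \sqrt{2117} \approx -1518.4$)
$\left(8518 + 48012\right) \left(12306 + o\right) = \left(8518 + 48012\right) \left(12306 - 33 \sqrt{2117}\right) = 56530 \left(12306 - 33 \sqrt{2117}\right) = 695658180 - 1865490 \sqrt{2117}$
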